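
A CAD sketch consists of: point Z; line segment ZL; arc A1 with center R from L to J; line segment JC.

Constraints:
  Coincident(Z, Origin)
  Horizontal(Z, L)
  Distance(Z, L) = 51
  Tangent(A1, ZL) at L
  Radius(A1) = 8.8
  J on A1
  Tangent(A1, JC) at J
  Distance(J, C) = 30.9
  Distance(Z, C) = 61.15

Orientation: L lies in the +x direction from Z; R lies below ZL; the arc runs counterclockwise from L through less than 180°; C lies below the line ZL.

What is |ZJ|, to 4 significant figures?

43.38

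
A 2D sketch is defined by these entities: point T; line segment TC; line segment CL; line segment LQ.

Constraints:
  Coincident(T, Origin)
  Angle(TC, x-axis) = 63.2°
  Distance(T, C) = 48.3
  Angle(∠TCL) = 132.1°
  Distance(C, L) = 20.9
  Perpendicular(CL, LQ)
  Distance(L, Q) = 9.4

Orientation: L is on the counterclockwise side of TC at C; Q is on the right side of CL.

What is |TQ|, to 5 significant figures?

69.895

T is at the origin; TC runs at 63.2° with length 48.3, so C = 48.3·(cos 63.2°, sin 63.2°) = (21.777, 43.112). ∠TCL = 132.1°, so CL runs at 63.2° + (180° − 132.1°) = 111.10° from the x-axis; with |CL| = 20.9, L = C + 20.9·(cos 111.10°, sin 111.10°) = (14.253, 62.611). CL ⟂ LQ; with |LQ| = 9.4 on the right of CL, Q = L + 9.4·(0.93295, 0.36000) = (23.023, 65.995). Then |TQ| = |Q − T| = 69.895.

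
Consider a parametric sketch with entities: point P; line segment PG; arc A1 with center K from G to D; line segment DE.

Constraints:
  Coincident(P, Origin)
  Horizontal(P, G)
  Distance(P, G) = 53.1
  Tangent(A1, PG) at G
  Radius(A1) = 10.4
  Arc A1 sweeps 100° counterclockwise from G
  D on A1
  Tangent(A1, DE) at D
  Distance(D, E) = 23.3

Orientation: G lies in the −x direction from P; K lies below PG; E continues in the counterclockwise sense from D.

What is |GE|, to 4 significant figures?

35.69

P is at the origin; P and G share the same y with |PG| = 53.1 and G on the −x side, so G = (-53.10, 0.000). The tangent condition forces KG to be normal to PG, so K = G + (0, -10.4) = (-53.10, -10.40). On A1, G sits at bearing 90° from K; a 100° counterclockwise sweep puts D at bearing 190°, so D = K + 10.4·(cos 190°, sin 190°) = (-63.34, -12.21). A1 meets DE tangentially, so KD is at right angles to DE, so DE runs along (−sin 190°, cos 190°); with |DE| = 23.3, E = (-59.30, -35.15). Then |GE| = |E − G| = 35.69.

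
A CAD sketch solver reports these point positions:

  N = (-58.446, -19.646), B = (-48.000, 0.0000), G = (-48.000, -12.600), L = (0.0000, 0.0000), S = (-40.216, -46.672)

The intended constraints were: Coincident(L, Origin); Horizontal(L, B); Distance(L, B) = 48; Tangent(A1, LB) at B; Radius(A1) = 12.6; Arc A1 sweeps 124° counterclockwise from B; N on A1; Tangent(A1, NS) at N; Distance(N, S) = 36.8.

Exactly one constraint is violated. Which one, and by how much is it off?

Distance(N, S) = 36.8 — off by 4.20.

L = (0.00, 0.00) ✓; L.y = 0.00, B.y = 0.00 ✓; |LB| = 48.00 ✓; ∠(GB, BL) = 90.00° ✓; |GB| = 12.60 ✓; bearing(G→N) − bearing(G→B) = 124.0° ✓; |GN| = 12.60 ✓; ∠(GN, NS) = 90.00° ✓; |NS| = 32.60 ✗.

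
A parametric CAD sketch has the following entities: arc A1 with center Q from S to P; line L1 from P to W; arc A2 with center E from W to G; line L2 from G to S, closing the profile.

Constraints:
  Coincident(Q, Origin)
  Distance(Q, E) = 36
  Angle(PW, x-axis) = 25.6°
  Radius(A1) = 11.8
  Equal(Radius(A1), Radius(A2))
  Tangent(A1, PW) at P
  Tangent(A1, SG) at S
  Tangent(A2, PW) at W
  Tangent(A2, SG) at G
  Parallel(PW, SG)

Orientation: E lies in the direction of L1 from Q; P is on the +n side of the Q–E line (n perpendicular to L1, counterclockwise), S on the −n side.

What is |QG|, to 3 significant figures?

37.9

Tangency of A1 to both parallel lines with radius 11.8 puts P and S at Q ± 11.8·n: P = (-5.10, 10.6), S = (5.10, -10.6). Equal radii place W and G the same way about E: W = E + 11.8·n = (27.4, 26.2), G = E − 11.8·n = (37.6, 4.91). Then |QG| = |G − Q| = 37.9.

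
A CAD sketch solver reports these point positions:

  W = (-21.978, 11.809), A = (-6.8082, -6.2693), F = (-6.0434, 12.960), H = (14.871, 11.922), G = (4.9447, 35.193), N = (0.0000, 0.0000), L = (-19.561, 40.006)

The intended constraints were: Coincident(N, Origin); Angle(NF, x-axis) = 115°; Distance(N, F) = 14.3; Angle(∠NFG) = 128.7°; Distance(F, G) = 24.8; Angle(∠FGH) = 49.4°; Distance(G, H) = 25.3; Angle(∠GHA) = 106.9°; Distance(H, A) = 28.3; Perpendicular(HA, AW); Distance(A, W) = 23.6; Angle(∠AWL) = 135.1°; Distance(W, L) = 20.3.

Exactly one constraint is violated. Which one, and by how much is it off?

Distance(W, L) = 20.3 — off by 8.00.

N = (0.00, 0.00) ✓; NF at 115.0° ✓; |NF| = 14.30 ✓; ∠NFG = 128.7° ✓; |FG| = 24.80 ✓; ∠FGH = 49.40° ✓; |GH| = 25.30 ✓; ∠GHA = 106.9° ✓; |HA| = 28.30 ✓; ∠(HA, AW) = 90.00° ✓; |AW| = 23.60 ✓; ∠AWL = 135.1° ✓; |WL| = 28.30 ✗.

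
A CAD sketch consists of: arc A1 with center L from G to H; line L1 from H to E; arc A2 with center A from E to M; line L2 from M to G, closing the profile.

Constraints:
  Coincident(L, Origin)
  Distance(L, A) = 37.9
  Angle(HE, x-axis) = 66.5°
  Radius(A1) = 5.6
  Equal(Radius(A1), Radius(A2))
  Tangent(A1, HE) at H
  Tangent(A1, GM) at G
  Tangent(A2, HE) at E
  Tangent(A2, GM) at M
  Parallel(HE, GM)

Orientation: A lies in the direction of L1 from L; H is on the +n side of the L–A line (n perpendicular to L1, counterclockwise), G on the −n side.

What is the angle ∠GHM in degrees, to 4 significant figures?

73.54°

The slot axis is L1's direction at 66.5°, so u = (cos 66.5°, sin 66.5°) = (0.3987, 0.9171) and n = (−sin 66.5°, cos 66.5°) = (-0.9171, 0.3987). L is at the origin and A lies 37.9 along u from L, so A = 37.9·u = (15.11, 34.76). Tangency of A1 to both parallel lines with radius 5.6 puts H and G at L ± 5.6·n: H = (-5.136, 2.233), G = (5.136, -2.233). Equal radii place E and M the same way about A: E = A + 5.6·n = (9.977, 36.99), M = A − 5.6·n = (20.25, 32.52). Then cos ∠GHM = HG·HM / (|HG||HM|), giving 73.54°.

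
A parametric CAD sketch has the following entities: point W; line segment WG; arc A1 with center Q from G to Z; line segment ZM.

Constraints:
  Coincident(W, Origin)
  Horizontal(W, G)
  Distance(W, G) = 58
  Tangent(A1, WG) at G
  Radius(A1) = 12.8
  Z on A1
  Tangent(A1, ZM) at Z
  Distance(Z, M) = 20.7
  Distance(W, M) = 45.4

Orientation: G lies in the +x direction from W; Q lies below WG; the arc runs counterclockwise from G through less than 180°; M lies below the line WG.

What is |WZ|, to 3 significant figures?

47.1

W is at the origin; W and G share the same y with |WG| = 58.0 and G on the +x side, so G = (58.0, 0.00). Tangency of A1 to WG means the radius QG is perpendicular to WG, so Q = G + (0, -12.8) = (58.0, -12.8). Since QZ ⟂ ZM (tangency), |QM| = √(12.8² + 20.7²) = 24.3 regardless of where Z sits on A1. So M lies on both circle(W, 45.4) and circle(Q, 24.3); the below-WG intersection is M = (37.4, -25.7). Z is the foot of the tangent from M: Z = (46.5, -7.16).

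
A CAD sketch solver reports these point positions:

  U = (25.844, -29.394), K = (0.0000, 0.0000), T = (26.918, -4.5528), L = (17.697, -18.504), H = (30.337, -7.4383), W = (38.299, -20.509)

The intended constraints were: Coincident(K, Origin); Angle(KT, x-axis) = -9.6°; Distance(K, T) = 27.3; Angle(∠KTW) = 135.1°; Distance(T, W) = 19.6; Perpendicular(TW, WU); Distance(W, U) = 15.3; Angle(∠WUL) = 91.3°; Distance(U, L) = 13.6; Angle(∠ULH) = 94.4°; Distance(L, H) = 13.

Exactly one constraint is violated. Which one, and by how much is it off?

Distance(L, H) = 13 — off by 3.80.

K = (0.00, 0.00) ✓; KT at -9.600° ✓; |KT| = 27.30 ✓; ∠KTW = 135.1° ✓; |TW| = 19.60 ✓; ∠(TW, WU) = 90.00° ✓; |WU| = 15.30 ✓; ∠WUL = 91.30° ✓; |UL| = 13.60 ✓; ∠ULH = 94.40° ✓; |LH| = 16.80 ✗.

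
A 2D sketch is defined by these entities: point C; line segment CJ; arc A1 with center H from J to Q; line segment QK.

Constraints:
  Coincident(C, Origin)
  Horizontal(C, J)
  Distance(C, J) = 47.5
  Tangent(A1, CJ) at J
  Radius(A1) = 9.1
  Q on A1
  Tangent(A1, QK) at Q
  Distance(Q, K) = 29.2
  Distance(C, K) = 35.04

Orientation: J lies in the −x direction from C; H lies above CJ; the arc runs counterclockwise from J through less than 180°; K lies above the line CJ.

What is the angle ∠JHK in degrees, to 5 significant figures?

125.38°

Checks: |HQ| = 9.100 ✓; ∠(HQ, QK) = 90.00° ✓; |QK| = 29.20 ✓; |CK| = 35.04 ✓.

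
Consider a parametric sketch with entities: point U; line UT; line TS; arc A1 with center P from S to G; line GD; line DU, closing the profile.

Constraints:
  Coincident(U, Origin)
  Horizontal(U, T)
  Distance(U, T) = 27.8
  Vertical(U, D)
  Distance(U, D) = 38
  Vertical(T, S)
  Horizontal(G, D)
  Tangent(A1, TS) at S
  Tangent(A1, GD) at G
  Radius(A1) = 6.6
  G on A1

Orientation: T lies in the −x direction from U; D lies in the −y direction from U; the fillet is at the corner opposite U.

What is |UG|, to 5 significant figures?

43.514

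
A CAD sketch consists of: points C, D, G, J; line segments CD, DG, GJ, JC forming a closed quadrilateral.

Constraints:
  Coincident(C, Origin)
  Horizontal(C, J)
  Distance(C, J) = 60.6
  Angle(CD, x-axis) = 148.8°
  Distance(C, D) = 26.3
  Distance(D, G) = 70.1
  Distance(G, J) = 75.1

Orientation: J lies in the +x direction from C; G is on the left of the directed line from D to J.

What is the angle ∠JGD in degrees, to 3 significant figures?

70.8°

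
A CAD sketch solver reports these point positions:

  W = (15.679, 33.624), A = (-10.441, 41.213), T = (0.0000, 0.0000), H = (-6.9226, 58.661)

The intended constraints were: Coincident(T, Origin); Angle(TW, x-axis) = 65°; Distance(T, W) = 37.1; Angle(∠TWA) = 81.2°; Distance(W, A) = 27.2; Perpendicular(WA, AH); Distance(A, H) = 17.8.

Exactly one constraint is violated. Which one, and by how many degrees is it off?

Perpendicular(WA, AH) — off by 4.80°.

T = (0.00, 0.00) ✓; TW at 65.00° ✓; |TW| = 37.10 ✓; ∠TWA = 81.20° ✓; |WA| = 27.20 ✓; ∠(WA, AH) = 85.20° ✗; |AH| = 17.80 ✓.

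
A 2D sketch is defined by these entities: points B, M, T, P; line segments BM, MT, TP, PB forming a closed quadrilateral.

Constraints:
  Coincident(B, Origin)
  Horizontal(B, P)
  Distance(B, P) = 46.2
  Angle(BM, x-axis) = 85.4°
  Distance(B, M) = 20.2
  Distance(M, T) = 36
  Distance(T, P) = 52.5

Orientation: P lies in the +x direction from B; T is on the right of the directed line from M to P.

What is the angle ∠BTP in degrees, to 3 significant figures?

58.4°

Checks: |MT| = 36.00 ✓; |TP| = 52.50 ✓.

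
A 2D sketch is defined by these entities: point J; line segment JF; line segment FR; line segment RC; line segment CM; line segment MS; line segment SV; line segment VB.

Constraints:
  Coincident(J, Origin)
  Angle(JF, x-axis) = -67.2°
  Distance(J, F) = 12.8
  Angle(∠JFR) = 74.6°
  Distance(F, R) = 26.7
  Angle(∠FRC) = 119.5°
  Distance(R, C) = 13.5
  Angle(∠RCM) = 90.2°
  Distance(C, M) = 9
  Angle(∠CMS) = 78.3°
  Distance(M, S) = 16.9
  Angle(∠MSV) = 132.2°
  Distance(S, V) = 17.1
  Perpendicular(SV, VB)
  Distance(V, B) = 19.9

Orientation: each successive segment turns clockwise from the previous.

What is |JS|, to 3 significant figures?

20.9

∠RCM = 90.2° gives CM at 37.1° from the x-axis; with |CM| = 9.0, M = (-22.4, 0.986). ∠CMS = 78.3° gives MS at -64.6° from the x-axis; with |MS| = 16.9, S = (-15.2, -14.3). Then |JS| = |S − J| = 20.9.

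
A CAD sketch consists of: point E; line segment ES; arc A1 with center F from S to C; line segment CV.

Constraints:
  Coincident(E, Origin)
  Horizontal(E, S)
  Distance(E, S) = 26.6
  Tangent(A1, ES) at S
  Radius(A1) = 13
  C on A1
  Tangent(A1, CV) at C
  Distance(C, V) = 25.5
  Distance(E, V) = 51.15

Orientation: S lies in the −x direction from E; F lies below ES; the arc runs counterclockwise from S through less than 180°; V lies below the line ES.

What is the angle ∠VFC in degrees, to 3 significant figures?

63.0°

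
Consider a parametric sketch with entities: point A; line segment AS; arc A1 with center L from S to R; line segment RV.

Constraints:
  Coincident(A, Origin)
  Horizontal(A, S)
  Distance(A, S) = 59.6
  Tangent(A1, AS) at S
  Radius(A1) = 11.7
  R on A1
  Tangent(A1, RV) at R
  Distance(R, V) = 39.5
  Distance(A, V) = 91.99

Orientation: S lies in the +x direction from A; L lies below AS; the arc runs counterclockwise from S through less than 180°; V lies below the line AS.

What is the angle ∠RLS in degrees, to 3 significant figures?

133°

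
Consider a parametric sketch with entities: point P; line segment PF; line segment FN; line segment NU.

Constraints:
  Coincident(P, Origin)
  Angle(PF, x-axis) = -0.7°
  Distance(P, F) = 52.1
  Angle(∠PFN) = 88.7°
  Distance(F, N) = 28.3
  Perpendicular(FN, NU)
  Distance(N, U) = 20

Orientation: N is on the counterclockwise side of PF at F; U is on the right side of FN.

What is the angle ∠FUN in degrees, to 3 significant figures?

54.8°

∠PFN = 88.7°, so FN runs at -0.7° + (180° − 88.7°) = 90.6° from the x-axis; with |FN| = 28.3, N = F + 28.3·(cos 90.6°, sin 90.6°) = (51.8, 27.7). FN is perpendicular to NU; with |NU| = 20.0 on the right of FN, U = N + 20.0·(1.00, 0.0105) = (71.8, 27.9). Then cos ∠FUN = UF·UN / (|UF||UN|), giving 54.8°.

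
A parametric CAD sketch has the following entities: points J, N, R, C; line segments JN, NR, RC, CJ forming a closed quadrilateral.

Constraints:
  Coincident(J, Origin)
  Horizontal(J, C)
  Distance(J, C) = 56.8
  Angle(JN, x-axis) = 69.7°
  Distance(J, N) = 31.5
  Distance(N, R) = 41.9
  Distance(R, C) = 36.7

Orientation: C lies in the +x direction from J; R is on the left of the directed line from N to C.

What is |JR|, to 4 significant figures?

63.70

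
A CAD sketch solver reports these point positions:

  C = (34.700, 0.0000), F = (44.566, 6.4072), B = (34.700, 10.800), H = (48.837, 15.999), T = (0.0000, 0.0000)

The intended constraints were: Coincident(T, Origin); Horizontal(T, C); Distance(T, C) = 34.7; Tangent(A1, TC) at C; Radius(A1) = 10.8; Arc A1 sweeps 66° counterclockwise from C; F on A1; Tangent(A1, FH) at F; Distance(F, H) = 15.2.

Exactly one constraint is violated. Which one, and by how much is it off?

Distance(F, H) = 15.2 — off by 4.70.

T = (0.00, 0.00) ✓; T.y = 0.00, C.y = 0.00 ✓; |TC| = 34.70 ✓; ∠(BC, CT) = 90.00° ✓; |BC| = 10.80 ✓; bearing(B→F) − bearing(B→C) = 66.00° ✓; |BF| = 10.80 ✓; ∠(BF, FH) = 90.00° ✓; |FH| = 10.50 ✗.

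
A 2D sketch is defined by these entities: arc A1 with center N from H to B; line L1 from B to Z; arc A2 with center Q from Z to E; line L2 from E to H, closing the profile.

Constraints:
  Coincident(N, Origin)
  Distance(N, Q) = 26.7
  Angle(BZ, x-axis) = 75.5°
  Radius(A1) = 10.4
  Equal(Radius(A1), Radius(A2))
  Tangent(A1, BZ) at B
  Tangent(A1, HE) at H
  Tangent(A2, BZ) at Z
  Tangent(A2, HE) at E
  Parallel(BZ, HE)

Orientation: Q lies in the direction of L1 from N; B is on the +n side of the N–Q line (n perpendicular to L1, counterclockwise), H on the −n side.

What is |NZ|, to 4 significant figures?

28.65

The slot axis is L1's direction at 75.5°, so u = (cos 75.5°, sin 75.5°) = (0.2504, 0.9681) and n = (−sin 75.5°, cos 75.5°) = (-0.9681, 0.2504). N is at the origin and Q lies 26.7 along u from N, so Q = 26.7·u = (6.685, 25.85). Tangency of A1 to both parallel lines with radius 10.4 puts B and H at N ± 10.4·n: B = (-10.07, 2.604), H = (10.07, -2.604). Equal radii place Z and E the same way about Q: Z = Q + 10.4·n = (-3.384, 28.45), E = Q − 10.4·n = (16.75, 23.25). Then |NZ| = |Z − N| = 28.65.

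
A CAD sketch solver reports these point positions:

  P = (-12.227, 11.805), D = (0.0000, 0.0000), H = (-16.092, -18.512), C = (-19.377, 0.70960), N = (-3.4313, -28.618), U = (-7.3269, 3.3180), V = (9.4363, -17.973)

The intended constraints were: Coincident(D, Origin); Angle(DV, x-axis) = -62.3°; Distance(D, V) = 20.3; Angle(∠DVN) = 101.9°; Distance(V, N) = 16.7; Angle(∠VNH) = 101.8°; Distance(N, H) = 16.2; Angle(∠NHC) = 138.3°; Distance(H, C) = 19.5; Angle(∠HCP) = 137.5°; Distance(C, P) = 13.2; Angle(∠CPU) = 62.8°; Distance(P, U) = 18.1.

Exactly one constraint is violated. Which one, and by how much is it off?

Distance(P, U) = 18.1 — off by 8.30.

D = (0.00, 0.00) ✓; DV at -62.30° ✓; |DV| = 20.30 ✓; ∠DVN = 101.9° ✓; |VN| = 16.70 ✓; ∠VNH = 101.8° ✓; |NH| = 16.20 ✓; ∠NHC = 138.3° ✓; |HC| = 19.50 ✓; ∠HCP = 137.5° ✓; |CP| = 13.20 ✓; ∠CPU = 62.80° ✓; |PU| = 9.800 ✗.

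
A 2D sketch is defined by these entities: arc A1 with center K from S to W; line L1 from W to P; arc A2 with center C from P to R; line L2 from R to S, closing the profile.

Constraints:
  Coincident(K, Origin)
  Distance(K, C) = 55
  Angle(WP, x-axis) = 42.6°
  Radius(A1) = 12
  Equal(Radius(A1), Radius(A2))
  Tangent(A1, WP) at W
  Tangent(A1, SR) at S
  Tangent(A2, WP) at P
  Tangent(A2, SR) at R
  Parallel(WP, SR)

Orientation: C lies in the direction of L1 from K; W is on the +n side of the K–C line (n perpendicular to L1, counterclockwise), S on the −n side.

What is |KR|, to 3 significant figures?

56.3

The slot axis is L1's direction at 42.6°, so u = (cos 42.6°, sin 42.6°) = (0.736, 0.677) and n = (−sin 42.6°, cos 42.6°) = (-0.677, 0.736). K is at the origin and C lies 55.0 along u from K, so C = 55.0·u = (40.5, 37.2). Tangency of A1 to both parallel lines with radius 12.0 puts W and S at K ± 12.0·n: W = (-8.12, 8.83), S = (8.12, -8.83). Equal radii place P and R the same way about C: P = C + 12.0·n = (32.4, 46.1), R = C − 12.0·n = (48.6, 28.4). Then |KR| = |R − K| = 56.3.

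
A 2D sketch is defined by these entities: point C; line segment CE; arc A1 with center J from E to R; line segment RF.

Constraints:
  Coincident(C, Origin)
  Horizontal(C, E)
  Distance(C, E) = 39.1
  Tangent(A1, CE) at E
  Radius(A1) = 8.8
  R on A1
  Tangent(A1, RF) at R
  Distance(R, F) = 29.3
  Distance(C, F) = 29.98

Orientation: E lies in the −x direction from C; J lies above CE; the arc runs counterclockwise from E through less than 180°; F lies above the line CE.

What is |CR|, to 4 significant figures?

32.35

Checks: |JE| = 8.800 ✓; |JR| = 8.800 ✓; ∠(JR, RF) = 90.00° ✓; |RF| = 29.30 ✓; |CF| = 29.98 ✓.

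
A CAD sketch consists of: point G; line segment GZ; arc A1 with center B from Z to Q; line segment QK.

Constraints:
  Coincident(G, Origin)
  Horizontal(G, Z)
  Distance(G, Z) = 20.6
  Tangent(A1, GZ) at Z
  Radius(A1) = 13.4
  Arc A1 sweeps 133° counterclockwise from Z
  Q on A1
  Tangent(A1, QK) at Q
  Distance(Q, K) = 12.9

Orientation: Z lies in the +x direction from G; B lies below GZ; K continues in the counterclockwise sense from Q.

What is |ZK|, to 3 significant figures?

32.0

On A1, Z sits at bearing 90° from B; a 133° counterclockwise sweep puts Q at bearing 223°, so Q = B + 13.4·(cos 223°, sin 223°) = (10.8, -22.5). Tangency of A1 to QK means the radius BQ is perpendicular to QK, so QK runs along (−sin 223°, cos 223°); with |QK| = 12.9, K = (19.6, -32.0). Then |ZK| = |K − Z| = 32.0.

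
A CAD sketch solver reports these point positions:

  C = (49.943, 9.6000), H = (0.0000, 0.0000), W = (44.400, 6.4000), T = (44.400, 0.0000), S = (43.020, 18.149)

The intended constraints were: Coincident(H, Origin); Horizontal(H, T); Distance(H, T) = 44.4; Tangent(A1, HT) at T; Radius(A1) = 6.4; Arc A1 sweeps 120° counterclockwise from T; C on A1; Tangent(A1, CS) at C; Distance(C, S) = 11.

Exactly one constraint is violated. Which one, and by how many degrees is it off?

Tangent(A1, CS) at C — off by 9.00°.

H = (0.00, 0.00) ✓; H.y = 0.00, T.y = 0.00 ✓; |HT| = 44.40 ✓; ∠(WT, TH) = 90.00° ✓; |WT| = 6.400 ✓; bearing(W→C) − bearing(W→T) = 120.0° ✓; |WC| = 6.400 ✓; ∠(WC, CS) = 81.00° ✗; |CS| = 11.00 ✓.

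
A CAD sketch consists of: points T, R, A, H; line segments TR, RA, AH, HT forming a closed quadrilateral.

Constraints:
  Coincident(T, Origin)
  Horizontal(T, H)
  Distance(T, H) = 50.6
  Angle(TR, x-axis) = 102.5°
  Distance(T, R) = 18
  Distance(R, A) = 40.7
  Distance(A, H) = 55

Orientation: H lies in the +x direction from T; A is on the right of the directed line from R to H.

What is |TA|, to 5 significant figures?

22.887

Checks: TR at 102.5° ✓; |RA| = 40.70 ✓; |AH| = 55.00 ✓.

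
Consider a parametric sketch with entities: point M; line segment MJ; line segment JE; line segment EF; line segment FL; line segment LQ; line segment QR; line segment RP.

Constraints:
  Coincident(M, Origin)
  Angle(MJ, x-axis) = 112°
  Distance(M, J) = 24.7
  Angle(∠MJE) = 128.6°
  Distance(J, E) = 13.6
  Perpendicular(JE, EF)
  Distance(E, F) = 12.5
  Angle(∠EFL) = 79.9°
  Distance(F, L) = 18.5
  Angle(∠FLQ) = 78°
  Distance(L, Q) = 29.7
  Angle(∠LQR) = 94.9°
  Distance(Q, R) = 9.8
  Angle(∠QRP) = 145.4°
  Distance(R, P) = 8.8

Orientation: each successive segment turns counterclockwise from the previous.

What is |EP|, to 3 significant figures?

11.5

∠LQR = 94.9° gives QR at -179° from the x-axis; with |QR| = 9.8, R = (-20.1, 42.2). ∠QRP = 145.4° gives RP at -145° from the x-axis; with |RP| = 8.8, P = (-27.3, 37.1). Then |EP| = |P − E| = 11.5.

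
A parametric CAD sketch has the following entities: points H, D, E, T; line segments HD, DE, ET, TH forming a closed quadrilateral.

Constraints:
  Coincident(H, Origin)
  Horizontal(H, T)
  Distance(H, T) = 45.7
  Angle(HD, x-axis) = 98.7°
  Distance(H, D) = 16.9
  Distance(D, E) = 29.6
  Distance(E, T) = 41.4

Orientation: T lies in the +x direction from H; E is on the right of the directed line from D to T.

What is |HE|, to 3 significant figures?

13.1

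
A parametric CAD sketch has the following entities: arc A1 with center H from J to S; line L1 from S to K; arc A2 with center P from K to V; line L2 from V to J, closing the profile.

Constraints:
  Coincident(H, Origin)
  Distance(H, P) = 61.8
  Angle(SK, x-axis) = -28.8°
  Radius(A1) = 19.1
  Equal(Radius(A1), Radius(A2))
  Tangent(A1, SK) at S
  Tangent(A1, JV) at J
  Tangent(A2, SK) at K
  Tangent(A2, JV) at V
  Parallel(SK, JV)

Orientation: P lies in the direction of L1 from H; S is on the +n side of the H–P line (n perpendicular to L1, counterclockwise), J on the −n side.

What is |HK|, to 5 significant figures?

64.684

The slot axis is L1's direction at -28.8°, so u = (cos -28.8°, sin -28.8°) = (0.87631, -0.48175) and n = (−sin -28.8°, cos -28.8°) = (0.48175, 0.87631). H is at the origin and P lies 61.8 along u from H, so P = 61.8·u = (54.156, -29.772). Tangency of A1 to both parallel lines with radius 19.1 puts S and J at H ± 19.1·n: S = (9.2015, 16.737), J = (-9.2015, -16.737). Equal radii place K and V the same way about P: K = P + 19.1·n = (63.357, -13.035), V = P − 19.1·n = (44.954, -46.510). Then |HK| = |K − H| = 64.684.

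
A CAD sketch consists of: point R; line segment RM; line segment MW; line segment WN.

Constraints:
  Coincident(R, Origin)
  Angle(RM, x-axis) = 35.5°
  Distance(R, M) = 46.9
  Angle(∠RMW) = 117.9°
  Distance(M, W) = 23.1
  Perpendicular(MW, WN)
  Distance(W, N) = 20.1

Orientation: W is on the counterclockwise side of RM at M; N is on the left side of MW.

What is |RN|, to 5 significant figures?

49.849

R is at the origin; RM runs at 35.5° with length 46.9, so M = 46.9·(cos 35.5°, sin 35.5°) = (38.182, 27.235). ∠RMW = 117.9°, so MW runs at 35.5° + (180° − 117.9°) = 97.600° from the x-axis; with |MW| = 23.1, W = M + 23.1·(cos 97.600°, sin 97.600°) = (35.127, 50.132). MW is perpendicular to WN; with |WN| = 20.1 on the left of MW, N = W + 20.1·(-0.99122, -0.13226) = (15.203, 47.474). Then |RN| = |N − R| = 49.849.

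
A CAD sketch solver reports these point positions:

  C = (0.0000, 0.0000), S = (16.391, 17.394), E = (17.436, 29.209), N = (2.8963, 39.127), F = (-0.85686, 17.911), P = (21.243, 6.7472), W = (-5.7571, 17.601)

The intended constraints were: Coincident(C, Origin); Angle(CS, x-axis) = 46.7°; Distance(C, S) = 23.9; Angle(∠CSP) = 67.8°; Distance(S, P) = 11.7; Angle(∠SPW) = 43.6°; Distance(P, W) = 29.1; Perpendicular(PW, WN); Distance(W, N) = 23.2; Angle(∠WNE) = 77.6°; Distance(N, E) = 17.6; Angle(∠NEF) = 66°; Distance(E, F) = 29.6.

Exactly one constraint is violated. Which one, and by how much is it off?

Distance(E, F) = 29.6 — off by 8.10.

C = (0.00, 0.00) ✓; CS at 46.70° ✓; |CS| = 23.90 ✓; ∠CSP = 67.80° ✓; |SP| = 11.70 ✓; ∠SPW = 43.60° ✓; |PW| = 29.10 ✓; ∠(PW, WN) = 90.00° ✓; |WN| = 23.20 ✓; ∠WNE = 77.60° ✓; |NE| = 17.60 ✓; ∠NEF = 66.00° ✓; |EF| = 21.50 ✗.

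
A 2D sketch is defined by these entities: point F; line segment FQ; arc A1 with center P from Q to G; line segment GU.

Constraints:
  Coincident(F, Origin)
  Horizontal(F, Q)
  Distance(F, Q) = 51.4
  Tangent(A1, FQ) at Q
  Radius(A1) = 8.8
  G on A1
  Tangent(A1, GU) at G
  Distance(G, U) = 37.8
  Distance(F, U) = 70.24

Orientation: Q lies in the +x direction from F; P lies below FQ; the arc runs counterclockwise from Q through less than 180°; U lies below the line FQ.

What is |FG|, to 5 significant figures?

44.194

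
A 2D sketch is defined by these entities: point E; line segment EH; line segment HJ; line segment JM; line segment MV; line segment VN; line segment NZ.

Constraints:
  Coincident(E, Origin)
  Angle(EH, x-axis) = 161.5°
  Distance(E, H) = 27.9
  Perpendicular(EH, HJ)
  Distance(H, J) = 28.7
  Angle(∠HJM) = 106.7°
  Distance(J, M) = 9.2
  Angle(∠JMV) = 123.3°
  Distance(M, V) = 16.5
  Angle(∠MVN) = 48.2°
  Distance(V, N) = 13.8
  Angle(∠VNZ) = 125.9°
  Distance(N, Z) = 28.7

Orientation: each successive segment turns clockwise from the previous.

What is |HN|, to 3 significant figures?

20.3

∠JMV = 123.3° gives MV at -58.5° from the x-axis; with |MV| = 16.5, V = (0.465, 21.7). ∠MVN = 48.2° gives VN at 170° from the x-axis; with |VN| = 13.8, N = (-13.1, 24.2). Then |HN| = |N − H| = 20.3.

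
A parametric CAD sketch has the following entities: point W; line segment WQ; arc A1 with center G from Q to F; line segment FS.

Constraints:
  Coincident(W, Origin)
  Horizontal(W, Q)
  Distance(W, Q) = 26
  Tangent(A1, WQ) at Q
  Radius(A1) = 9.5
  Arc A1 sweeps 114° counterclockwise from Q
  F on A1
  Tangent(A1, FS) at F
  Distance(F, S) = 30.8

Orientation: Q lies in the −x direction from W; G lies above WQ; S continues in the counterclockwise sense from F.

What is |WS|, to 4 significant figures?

51.12

W is at the origin; WQ is horizontal with |WQ| = 26.0 and Q on the −x side, so Q = (-26.00, 0.000). Tangency of A1 to WQ means the radius GQ is perpendicular to WQ, so G = Q + (0, 9.5) = (-26.00, 9.500). On A1, Q sits at bearing -90° from G; a 114° counterclockwise sweep puts F at bearing 24°, so F = G + 9.5·(cos 24°, sin 24°) = (-17.32, 13.36). The tangent condition forces GF to be normal to FS, so FS runs along (−sin 24°, cos 24°); with |FS| = 30.8, S = (-29.85, 41.50). Then |WS| = |S − W| = 51.12.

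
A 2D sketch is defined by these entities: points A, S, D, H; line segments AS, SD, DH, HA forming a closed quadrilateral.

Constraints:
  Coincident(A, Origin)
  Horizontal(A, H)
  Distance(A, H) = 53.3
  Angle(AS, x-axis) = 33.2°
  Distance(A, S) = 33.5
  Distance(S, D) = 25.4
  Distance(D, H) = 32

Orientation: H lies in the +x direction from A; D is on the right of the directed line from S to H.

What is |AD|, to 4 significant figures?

22.82

A is at the origin; AH is horizontal with |AH| = 53.3 and H in +x, so H = (53.3, 0). AS runs at 33.2° with |AS| = 33.5, so S = (28.03, 18.34). D is determined by |SD| = 25.4 and |DH| = 32.0 together: it lies at the intersection of circle(S, 25.4) and circle(H, 32.0). With |SH| = 31.22, the foot of the radical line on SH is 9.546 from S and the perpendicular offset is √(25.4² − 9.546²) = 23.54. Taking the right-of-SH solution: D = (21.93, -6.313).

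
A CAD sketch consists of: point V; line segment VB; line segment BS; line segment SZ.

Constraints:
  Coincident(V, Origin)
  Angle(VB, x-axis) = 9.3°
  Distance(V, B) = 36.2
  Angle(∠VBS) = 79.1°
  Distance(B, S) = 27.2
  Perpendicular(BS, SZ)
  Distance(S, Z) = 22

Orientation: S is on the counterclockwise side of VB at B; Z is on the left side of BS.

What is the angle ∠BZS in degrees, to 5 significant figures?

51.033°

V is at the origin; VB runs at 9.3° with length 36.2, so B = 36.2·(cos 9.3°, sin 9.3°) = (35.724, 5.8501). ∠VBS = 79.1°, so BS runs at 9.3° + (180° − 79.1°) = 110.20° from the x-axis; with |BS| = 27.2, S = B + 27.2·(cos 110.20°, sin 110.20°) = (26.332, 31.377). BS ⟂ SZ; with |SZ| = 22.0 on the left of BS, Z = S + 22.0·(-0.93849, -0.34530) = (5.6852, 23.781). Then cos ∠BZS = ZB·ZS / (|ZB||ZS|), giving 51.033°.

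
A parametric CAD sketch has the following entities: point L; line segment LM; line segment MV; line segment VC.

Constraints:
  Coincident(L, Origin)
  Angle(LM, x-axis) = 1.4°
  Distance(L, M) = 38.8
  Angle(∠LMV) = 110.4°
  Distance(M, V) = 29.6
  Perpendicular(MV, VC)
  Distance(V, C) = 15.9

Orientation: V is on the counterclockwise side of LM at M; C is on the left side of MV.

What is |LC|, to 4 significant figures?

47.73

∠LMV = 110.4°, so MV runs at 1.4° + (180° − 110.4°) = 71.00° from the x-axis; with |MV| = 29.6, V = M + 29.6·(cos 71.00°, sin 71.00°) = (48.43, 28.94). MV is perpendicular to VC; with |VC| = 15.9 on the left of MV, C = V + 15.9·(-0.9455, 0.3256) = (33.39, 34.11). Then |LC| = |C − L| = 47.73.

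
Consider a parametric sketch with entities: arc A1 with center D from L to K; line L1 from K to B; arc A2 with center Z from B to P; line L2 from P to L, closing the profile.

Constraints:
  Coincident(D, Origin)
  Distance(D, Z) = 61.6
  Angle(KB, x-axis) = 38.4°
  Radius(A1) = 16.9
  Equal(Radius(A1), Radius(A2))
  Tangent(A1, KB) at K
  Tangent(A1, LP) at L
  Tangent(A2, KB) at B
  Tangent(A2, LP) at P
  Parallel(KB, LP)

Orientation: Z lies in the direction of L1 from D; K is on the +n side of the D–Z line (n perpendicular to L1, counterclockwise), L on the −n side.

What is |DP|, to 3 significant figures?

63.9

The slot axis is L1's direction at 38.4°, so u = (cos 38.4°, sin 38.4°) = (0.784, 0.621) and n = (−sin 38.4°, cos 38.4°) = (-0.621, 0.784). D is at the origin and Z lies 61.6 along u from D, so Z = 61.6·u = (48.3, 38.3). Tangency of A1 to both parallel lines with radius 16.9 puts K and L at D ± 16.9·n: K = (-10.5, 13.2), L = (10.5, -13.2). Equal radii place B and P the same way about Z: B = Z + 16.9·n = (37.8, 51.5), P = Z − 16.9·n = (58.8, 25.0). Then |DP| = |P − D| = 63.9.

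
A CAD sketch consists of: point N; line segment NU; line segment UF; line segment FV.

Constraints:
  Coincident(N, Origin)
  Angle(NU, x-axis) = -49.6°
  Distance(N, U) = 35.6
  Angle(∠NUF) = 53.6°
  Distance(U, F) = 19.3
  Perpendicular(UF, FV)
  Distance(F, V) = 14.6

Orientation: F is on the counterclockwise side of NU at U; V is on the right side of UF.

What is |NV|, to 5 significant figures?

43.293

N is at the origin; NU runs at -49.6° with length 35.6, so U = 35.6·(cos -49.6°, sin -49.6°) = (23.073, -27.111). ∠NUF = 53.6°, so UF runs at -49.6° + (180° − 53.6°) = 76.800° from the x-axis; with |UF| = 19.3, F = U + 19.3·(cos 76.800°, sin 76.800°) = (27.480, -8.3207). The perpendicularity gives FV at right angles to UF; with |FV| = 14.6 on the right of UF, V = F + 14.6·(0.97358, -0.22835) = (41.694, -11.655). Then |NV| = |V − N| = 43.293.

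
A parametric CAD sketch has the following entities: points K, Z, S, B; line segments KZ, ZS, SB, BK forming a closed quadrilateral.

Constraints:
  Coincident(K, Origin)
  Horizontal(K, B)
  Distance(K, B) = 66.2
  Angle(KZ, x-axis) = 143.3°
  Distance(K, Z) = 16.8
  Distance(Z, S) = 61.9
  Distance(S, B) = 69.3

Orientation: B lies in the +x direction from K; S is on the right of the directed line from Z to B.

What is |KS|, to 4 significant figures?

47.56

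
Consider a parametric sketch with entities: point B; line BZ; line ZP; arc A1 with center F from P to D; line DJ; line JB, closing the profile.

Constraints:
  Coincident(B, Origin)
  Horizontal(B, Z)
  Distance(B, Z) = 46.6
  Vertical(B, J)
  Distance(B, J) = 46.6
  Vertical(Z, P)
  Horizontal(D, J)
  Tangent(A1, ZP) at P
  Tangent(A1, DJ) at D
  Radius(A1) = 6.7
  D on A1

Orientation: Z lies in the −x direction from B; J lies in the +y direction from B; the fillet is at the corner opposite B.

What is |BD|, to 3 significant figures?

61.3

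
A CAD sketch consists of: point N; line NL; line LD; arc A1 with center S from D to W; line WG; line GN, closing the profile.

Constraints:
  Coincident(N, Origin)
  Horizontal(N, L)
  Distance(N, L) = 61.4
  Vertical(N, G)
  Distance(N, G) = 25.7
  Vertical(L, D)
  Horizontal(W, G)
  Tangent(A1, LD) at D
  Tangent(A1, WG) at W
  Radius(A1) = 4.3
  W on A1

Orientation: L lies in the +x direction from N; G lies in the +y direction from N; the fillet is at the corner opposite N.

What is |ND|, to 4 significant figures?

65.02

N is at the origin; N and L share the same y with |NL| = 61.4 and L on the +x side, so L = (61.40, 0.000). NG is vertical with |NG| = 25.7 and G on the +y side, so G = (0.000, 25.70). The virtual corner opposite N is at (61.40, 25.70). Tangency of A1 to LD means the radius SD is perpendicular to LD and A1 meets WG tangentially, so SW is at right angles to WG, with radius 4.3, so the center S sits 4.3 in from both sides at S = (57.10, 21.40). That places the tangent points at D = (61.40, 21.40) on LD and W = (57.10, 25.70) on WG. Then |ND| = |D − N| = 65.02.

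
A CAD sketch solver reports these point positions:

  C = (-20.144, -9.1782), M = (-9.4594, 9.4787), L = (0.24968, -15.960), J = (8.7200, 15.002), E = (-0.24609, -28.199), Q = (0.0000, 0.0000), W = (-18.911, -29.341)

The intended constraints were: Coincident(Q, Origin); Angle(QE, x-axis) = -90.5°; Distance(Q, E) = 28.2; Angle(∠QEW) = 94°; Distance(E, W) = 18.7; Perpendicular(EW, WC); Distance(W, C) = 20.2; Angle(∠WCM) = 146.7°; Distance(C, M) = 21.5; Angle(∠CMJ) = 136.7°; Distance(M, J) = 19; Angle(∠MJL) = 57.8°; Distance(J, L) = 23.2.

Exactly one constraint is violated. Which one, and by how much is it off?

Distance(J, L) = 23.2 — off by 8.90.

Q = (0.00, 0.00) ✓; QE at -90.50° ✓; |QE| = 28.20 ✓; ∠QEW = 94.00° ✓; |EW| = 18.70 ✓; ∠(EW, WC) = 90.00° ✓; |WC| = 20.20 ✓; ∠WCM = 146.7° ✓; |CM| = 21.50 ✓; ∠CMJ = 136.7° ✓; |MJ| = 19.00 ✓; ∠MJL = 57.80° ✓; |JL| = 32.10 ✗.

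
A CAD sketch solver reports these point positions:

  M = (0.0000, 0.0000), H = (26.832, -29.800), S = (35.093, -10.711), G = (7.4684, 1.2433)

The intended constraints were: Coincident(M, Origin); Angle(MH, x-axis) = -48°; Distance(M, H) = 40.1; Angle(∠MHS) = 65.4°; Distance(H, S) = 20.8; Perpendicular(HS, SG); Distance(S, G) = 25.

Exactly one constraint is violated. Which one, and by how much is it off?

Distance(S, G) = 25 — off by 5.10.

M = (0.00, 0.00) ✓; MH at -48.00° ✓; |MH| = 40.10 ✓; ∠MHS = 65.40° ✓; |HS| = 20.80 ✓; ∠(HS, SG) = 90.00° ✓; |SG| = 30.10 ✗.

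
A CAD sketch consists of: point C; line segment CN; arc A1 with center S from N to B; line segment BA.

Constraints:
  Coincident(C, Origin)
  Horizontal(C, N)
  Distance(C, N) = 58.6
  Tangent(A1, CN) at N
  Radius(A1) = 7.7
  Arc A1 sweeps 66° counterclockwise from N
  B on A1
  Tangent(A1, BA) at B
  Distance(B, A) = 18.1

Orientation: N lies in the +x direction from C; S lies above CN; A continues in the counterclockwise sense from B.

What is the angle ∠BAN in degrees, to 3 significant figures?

10.3°

C is at the origin; C and N share the same y with |CN| = 58.6 and N on the +x side, so N = (58.6, 0.00). A1 meets CN tangentially, so SN is at right angles to CN, so S = N + (0, 7.7) = (58.6, 7.70). On A1, N sits at bearing -90° from S; a 66° counterclockwise sweep puts B at bearing -24°, so B = S + 7.7·(cos -24°, sin -24°) = (65.6, 4.57). Since A1 is tangent to BA there, SB ⟂ BA, so BA runs along (−sin -24°, cos -24°); with |BA| = 18.1, A = (73.0, 21.1). Then cos ∠BAN = AB·AN / (|AB||AN|), giving 10.3°.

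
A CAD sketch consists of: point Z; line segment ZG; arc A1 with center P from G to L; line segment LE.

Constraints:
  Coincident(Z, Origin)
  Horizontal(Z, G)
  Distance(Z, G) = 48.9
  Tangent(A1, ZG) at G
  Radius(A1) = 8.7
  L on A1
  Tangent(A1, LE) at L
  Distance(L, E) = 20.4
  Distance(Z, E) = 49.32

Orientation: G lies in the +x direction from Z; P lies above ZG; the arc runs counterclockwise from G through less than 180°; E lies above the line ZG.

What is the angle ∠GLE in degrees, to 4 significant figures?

111.5°

Checks: |PL| = 8.700 ✓; ∠(PL, LE) = 90.00° ✓; |LE| = 20.40 ✓; |ZE| = 49.32 ✓.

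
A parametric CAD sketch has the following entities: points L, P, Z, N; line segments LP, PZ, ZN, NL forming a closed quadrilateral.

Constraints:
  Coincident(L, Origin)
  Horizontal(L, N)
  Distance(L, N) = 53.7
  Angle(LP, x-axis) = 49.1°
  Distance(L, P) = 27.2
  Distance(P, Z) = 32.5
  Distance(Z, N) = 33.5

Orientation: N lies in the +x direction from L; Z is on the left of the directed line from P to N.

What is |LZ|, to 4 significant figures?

58.11

Checks: |PZ| = 32.50 ✓; |ZN| = 33.50 ✓.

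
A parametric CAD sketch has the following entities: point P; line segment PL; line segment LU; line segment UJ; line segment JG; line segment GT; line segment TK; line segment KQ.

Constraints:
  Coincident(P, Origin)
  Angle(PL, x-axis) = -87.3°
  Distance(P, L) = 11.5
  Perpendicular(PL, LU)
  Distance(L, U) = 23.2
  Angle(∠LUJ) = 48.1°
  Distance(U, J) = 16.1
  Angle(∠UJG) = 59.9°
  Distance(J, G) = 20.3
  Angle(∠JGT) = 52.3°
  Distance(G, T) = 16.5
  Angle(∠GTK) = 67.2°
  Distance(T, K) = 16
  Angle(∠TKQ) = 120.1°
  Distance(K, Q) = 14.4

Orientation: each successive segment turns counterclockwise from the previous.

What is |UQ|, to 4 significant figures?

27.26

∠GTK = 67.2° gives TK at 135.2° from the x-axis; with |TK| = 16.0, K = (10.96, -0.9495). ∠TKQ = 120.1° gives KQ at -164.9° from the x-axis; with |KQ| = 14.4, Q = (-2.946, -4.701). Then |UQ| = |Q − U| = 27.26.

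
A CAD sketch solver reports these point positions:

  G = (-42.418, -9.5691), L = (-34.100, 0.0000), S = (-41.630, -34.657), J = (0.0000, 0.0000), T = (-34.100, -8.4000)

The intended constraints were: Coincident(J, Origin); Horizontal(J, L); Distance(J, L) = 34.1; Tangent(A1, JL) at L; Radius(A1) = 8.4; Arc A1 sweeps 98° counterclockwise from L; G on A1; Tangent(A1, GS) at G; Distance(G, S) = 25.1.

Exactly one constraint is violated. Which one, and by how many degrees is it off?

Tangent(A1, GS) at G — off by 6.20°.

J = (0.00, 0.00) ✓; J.y = 0.00, L.y = 0.00 ✓; |JL| = 34.10 ✓; ∠(TL, LJ) = 90.00° ✓; |TL| = 8.400 ✓; bearing(T→G) − bearing(T→L) = 98.00° ✓; |TG| = 8.400 ✓; ∠(TG, GS) = 96.20° ✗; |GS| = 25.10 ✓.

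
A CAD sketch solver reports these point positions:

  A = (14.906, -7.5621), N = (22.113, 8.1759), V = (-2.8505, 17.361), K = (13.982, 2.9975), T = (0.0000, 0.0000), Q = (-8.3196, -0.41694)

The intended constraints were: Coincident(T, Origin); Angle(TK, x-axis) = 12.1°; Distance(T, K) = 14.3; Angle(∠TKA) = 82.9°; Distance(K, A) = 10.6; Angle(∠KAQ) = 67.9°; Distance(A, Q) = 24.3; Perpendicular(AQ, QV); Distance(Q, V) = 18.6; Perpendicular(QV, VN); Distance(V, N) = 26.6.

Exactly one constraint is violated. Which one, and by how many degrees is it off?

Perpendicular(QV, VN) — off by 3.10°.

T = (0.00, 0.00) ✓; TK at 12.10° ✓; |TK| = 14.30 ✓; ∠TKA = 82.90° ✓; |KA| = 10.60 ✓; ∠KAQ = 67.90° ✓; |AQ| = 24.30 ✓; ∠(AQ, QV) = 90.00° ✓; |QV| = 18.60 ✓; ∠(QV, VN) = 93.10° ✗; |VN| = 26.60 ✓.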